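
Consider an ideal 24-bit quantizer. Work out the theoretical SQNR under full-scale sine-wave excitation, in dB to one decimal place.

SNR ≈ 6.02·N + 1.76 dB = 6.02·24 + 1.76 = 146.24 dB.

146.2 dB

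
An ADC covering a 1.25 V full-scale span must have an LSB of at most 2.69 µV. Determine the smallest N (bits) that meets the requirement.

19 bits

Number of steps required ≥ 1.25 V / 2.69 µV = 464684.01.
Need 2^N ≥ 464684.01; 2^18 = 262144, 2^19 = 524288.
Minimum N = 19.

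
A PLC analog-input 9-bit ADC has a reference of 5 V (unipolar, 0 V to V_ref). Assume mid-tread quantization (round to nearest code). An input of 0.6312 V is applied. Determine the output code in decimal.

code 65

With 512 levels over 5 V, one step is 9.766 mV.
(0.6312 − 0) / 0.00976562 = 64.635 LSBs.
Round → code 65.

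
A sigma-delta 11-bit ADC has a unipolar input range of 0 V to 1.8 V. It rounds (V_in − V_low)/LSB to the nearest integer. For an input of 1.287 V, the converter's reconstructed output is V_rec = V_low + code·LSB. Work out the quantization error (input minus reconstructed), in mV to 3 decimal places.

0.281 mV

One LSB is 1.8 V / 2048 = 0.879 mV.
(V_in − V_low)/LSB = (1.287 − 0)/0.000878906 = 1464.3200 → code 1464 (round).
Reconstructed: 1.2867187 V.
Error = 1.287 − 1.2867187 = 0.00028125 V = 0.281 mV.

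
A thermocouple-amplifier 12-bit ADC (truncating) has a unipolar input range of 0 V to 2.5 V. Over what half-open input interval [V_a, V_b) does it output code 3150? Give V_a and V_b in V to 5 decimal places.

[1.92261 V, 1.92322 V)

LSB = 2.5/2^12 = 0.610 mV.
V_a = V_low + 3150·LSB = 1.92261 V; V_b = V_low + 3151·LSB = 1.92322 V.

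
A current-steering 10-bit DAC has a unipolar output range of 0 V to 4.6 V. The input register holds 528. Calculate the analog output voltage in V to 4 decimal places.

2.3719 V

LSB = 4.6 V / 2^10 = 4.492 mV.
V_out = 0 + 528 × 0.00449219 V = 2.37188 V.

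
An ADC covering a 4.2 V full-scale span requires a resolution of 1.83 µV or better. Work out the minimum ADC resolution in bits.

Number of steps required ≥ 4.2 V / 1.83 µV = 2295081.97.
Need 2^N ≥ 2295081.97; 2^21 = 2097152, 2^22 = 4194304.
Minimum N = 22.

22 bits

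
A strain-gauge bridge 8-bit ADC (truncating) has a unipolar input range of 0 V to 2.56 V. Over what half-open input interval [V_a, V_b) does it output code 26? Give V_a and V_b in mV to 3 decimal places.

[260.000 mV, 270.000 mV)

LSB = 2.56/2^8 = 10.000 mV.
V_a = V_low + 26·LSB = 0.26 V; V_b = V_low + 27·LSB = 0.27 V.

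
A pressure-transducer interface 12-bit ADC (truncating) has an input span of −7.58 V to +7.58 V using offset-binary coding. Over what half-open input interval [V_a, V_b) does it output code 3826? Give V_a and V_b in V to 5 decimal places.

LSB = 15.16/2^12 = 3.701 mV.
V_a = V_low + 3826·LSB = 6.58068 V; V_b = V_low + 3827·LSB = 6.58438 V.

[6.58068 V, 6.58438 V)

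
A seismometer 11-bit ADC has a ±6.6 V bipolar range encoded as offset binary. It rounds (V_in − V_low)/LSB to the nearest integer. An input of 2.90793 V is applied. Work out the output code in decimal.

Full-scale span = 13.2 V; LSB = 13.2/2^11 = 6.445 mV.
Input sits at 1475.170 steps above V_low.
round(1475.170) = 1475.

code 1475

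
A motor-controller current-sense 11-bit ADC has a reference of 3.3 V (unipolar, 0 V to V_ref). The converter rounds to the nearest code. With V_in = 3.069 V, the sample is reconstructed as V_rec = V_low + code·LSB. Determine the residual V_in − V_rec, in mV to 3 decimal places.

LSB = 3.3/2^11 = 1.611 mV.
Scaled input = 1904.6400 LSBs, so code = 1905.
V_rec = 0 + 1905·0.00161133 = 3.0695801 V.
Error = 3.069 − 3.0695801 = -0.000580078 V = -0.580 mV.

-0.580 mV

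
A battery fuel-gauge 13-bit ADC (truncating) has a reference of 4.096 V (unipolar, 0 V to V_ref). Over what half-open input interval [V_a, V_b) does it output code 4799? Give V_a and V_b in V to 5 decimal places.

LSB = 4.096/2^13 = 0.500 mV.
V_a = V_low + 4799·LSB = 2.3995 V; V_b = V_low + 4800·LSB = 2.4 V.

[2.39950 V, 2.40000 V)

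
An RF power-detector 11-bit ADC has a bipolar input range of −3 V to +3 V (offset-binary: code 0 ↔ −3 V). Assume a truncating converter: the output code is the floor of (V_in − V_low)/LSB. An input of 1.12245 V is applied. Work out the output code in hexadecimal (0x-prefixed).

With 2048 levels over 6 V, one step is 2.930 mV.
(1.12245 − (−3)) / 0.00292969 = 1407.130 LSBs.
Floor → code 1407.
In hexadecimal (0x-prefixed): 0x57F.

code 0x57F (decimal 1407)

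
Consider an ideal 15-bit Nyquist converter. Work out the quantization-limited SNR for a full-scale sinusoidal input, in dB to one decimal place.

92.1 dB

SNR ≈ 6.02·N + 1.76 dB = 6.02·15 + 1.76 = 92.06 dB.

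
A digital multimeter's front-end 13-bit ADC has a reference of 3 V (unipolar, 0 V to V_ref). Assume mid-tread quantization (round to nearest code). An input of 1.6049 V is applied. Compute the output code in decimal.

code 4382

With 8192 levels over 3 V, one step is 366.21 µV.
(V_in − V_low)/LSB = (1.6049 − 0) / 0.000366211 = 4382.447.
Round → code 4382.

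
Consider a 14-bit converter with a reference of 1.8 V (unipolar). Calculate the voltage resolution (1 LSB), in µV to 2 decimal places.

Full-scale span = 1.8 V.
LSB = 1.8 / 2^14 = 1.8 / 16384 = 0.000109863 V = 109.86 µV.

109.86 µV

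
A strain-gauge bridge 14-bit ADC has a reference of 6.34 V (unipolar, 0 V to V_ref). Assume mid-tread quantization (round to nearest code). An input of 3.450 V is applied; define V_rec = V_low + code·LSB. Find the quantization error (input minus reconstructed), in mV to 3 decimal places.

-0.161 mV

LSB = 6.34/2^14 = 386.96 µV.
(V_in − V_low)/LSB = (3.450 − 0)/0.000386963 = 8915.5836 → code 8916 (round).
V_rec = 0 + 8916·0.000386963 = 3.4501611 V.
Difference: -0.000161133 V → -0.161 mV.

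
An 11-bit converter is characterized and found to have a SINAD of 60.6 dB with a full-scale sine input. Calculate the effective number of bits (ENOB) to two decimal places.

ENOB = (SINAD − 1.76) / 6.02 = (60.6 − 1.76)/6.02 = 9.774.

9.77 bits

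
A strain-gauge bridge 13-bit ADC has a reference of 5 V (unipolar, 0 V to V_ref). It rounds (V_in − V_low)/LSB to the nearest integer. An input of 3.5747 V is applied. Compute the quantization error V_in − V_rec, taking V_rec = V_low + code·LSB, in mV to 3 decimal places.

-0.129 mV

LSB = 5/2^13 = 0.610 mV.
(3.5747 − 0)/0.000610352 = 5856.7885; round gives code 5857.
Code 5857 maps back to 0 + 5857×0.000610352 V = 3.5748291 V.
Difference: -0.000129102 V → -0.129 mV.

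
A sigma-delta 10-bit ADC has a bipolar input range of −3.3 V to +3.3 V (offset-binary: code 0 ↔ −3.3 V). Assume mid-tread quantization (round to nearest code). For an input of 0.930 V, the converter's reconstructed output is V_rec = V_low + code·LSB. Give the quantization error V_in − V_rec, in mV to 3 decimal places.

1.875 mV

LSB = 6.6/2^10 = 6.445 mV.
(0.930 − (−3.3))/0.00644531 = 656.2909; round gives code 656.
V_rec = (−3.3) + 656·0.00644531 = 0.928125 V.
Difference: 0.001875 V → 1.875 mV.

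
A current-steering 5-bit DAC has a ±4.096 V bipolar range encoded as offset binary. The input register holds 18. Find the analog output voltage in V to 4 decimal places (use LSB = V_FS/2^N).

LSB = 8.192 V / 2^5 = 256.000 mV.
V_out = (−4.096) + 18 × 0.256 V = 0.512 V.

0.5120 V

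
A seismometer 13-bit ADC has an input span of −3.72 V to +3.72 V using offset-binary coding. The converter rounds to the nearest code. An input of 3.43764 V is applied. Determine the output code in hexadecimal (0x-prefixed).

code 0x1EC9 (decimal 7881)

With 8192 levels over 7.44 V, one step is 0.908 mV.
Input sits at 7881.100 steps above V_low.
round(7881.100) = 7881.
In hexadecimal (0x-prefixed): 0x1EC9.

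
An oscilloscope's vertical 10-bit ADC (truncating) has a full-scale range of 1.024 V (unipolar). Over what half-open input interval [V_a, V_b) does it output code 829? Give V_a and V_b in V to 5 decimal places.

LSB = 1.024/2^10 = 1.000 mV.
V_a = V_low + 829·LSB = 0.829 V; V_b = V_low + 830·LSB = 0.83 V.

[0.82900 V, 0.83000 V)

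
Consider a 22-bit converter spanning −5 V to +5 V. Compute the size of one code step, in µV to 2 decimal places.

2.38 µV

Full-scale span = 10 V.
LSB = 10 / 2^22 = 10 / 4194304 = 2.38419e-06 V = 2.38 µV.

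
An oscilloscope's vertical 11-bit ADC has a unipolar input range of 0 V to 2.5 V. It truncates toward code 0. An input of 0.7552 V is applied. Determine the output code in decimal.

Full-scale span = 2.5 V; LSB = 2.5/2^11 = 1.221 mV.
Input sits at 618.660 steps above V_low.
So the output code is 618.

code 618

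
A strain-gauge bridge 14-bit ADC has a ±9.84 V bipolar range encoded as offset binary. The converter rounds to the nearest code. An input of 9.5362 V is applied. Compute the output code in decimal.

code 16131

LSB = 19.68 V / 16384 = 1.201 mV.
(9.5362 − (−9.84)) / 0.00120117 = 16131.080 LSBs.
round(16131.080) = 16131.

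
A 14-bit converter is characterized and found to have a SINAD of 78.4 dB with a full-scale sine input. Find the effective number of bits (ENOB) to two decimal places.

12.73 bits

ENOB = (SINAD − 1.76) / 6.02 = (78.4 − 1.76)/6.02 = 12.731.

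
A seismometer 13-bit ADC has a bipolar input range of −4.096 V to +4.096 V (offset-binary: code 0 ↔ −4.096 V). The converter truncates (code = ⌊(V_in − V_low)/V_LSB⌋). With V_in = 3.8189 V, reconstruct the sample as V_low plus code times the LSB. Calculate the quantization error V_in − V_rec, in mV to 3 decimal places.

0.900 mV

Step size: 8.192 V ÷ 2^13 = 1.000 mV.
(3.8189 − (−4.096))/0.001 = 7914.9000; ⌊·⌋ gives code 7914.
Code 7914 maps back to (−4.096) + 7914×0.001 V = 3.818 V.
V_in − V_rec = 0.0009 V = 0.900 mV.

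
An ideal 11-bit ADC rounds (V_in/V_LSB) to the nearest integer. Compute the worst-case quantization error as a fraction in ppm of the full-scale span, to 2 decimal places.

Rounding → worst-case error = ½ LSB = V_FS/2^12, so 1e+06/4096 = 244.141 ppm of full scale.

244.14 ppm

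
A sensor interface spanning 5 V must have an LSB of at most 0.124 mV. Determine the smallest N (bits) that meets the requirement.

16 bits

Number of steps required ≥ 5 V / 0.124 mV = 40322.58.
Need 2^N ≥ 40322.58; 2^15 = 32768, 2^16 = 65536.
Minimum N = 16.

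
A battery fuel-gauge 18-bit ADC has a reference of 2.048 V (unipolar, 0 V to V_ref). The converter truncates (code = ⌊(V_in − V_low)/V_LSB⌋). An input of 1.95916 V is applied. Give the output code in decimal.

Full-scale span = 2.048 V; LSB = 2.048/2^18 = 7.81 µV.
Input sits at 250772.480 steps above V_low.
So the output code is 250772.

code 250772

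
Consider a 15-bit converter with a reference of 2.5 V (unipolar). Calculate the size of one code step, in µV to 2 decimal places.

Full-scale span = 2.5 V.
LSB = 2.5 / 2^15 = 2.5 / 32768 = 7.62939e-05 V = 76.29 µV.

76.29 µV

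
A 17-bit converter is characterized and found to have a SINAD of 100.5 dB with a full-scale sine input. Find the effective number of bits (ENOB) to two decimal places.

16.40 bits

ENOB = (SINAD − 1.76) / 6.02 = (100.5 − 1.76)/6.02 = 16.402.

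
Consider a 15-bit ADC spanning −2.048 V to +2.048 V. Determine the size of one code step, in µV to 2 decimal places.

Full-scale span = 4.096 V.
LSB = 4.096 / 2^15 = 4.096 / 32768 = 0.000125 V = 125.00 µV.

125.00 µV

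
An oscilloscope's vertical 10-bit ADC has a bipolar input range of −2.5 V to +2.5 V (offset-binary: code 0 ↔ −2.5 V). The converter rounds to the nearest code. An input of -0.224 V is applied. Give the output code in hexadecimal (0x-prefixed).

Full-scale span = 5 V; LSB = 5/2^10 = 4.883 mV.
(V_in − V_low)/LSB = (-0.224 − (−2.5)) / 0.00488281 = 466.125.
round(466.125) = 466.
In hexadecimal (0x-prefixed): 0x1D2.

code 0x1D2 (decimal 466)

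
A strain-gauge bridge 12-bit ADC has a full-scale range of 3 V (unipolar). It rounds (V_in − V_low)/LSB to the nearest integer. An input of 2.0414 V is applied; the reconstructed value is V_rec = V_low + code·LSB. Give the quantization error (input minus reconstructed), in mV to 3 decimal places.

0.140 mV

LSB = 3/2^12 = 0.732 mV.
Scaled input = 2787.1915 LSBs, so code = 2787.
V_rec = 0 + 2787·0.000732422 = 2.0412598 V.
Difference: 0.000140234 V → 0.140 mV.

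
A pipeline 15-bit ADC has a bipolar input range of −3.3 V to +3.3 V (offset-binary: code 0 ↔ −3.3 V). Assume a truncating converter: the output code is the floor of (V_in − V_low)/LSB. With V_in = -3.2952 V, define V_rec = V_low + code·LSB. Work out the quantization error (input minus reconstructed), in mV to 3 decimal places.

0.167 mV

LSB = 6.6/2^15 = 201.42 µV.
Scaled input = 23.8313 LSBs, so code = 23.
V_rec = (−3.3) + 23·0.000201416 = -3.2953674 V.
Error = -3.2952 − (−3.2953674) = 0.000167432 V = 0.167 mV.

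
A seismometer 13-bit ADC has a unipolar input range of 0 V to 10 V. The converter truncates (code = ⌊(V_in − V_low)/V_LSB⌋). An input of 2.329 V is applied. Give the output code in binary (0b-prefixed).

code 0b11101110011 (decimal 1907)

Full-scale span = 10 V; LSB = 10/2^13 = 1.221 mV.
Input sits at 1907.917 steps above V_low.
So the output code is 1907.
In binary (0b-prefixed): 0b11101110011.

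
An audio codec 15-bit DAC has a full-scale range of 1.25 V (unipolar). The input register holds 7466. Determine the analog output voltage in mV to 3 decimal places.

284.805 mV

LSB = 1.25 V / 2^15 = 38.15 µV.
V_out = 0 + 7466 × 3.8147e-05 V = 0.284805 V.
= 284.805 mV.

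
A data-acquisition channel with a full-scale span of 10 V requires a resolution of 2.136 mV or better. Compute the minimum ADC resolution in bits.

Number of steps required ≥ 10 V / 2.136 mV = 4681.65.
Need 2^N ≥ 4681.65; 2^12 = 4096, 2^13 = 8192.
Minimum N = 13.

13 bits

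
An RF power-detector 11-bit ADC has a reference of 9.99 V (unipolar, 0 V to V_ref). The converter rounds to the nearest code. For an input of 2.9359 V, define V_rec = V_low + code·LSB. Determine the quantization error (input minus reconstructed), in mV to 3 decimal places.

-0.614 mV

One LSB is 9.99 V / 2048 = 4.878 mV.
Scaled input = 601.8742 LSBs, so code = 602.
V_rec = 0 + 602·0.00487793 = 2.9365137 V.
Error = 2.9359 − 2.9365137 = -0.000613672 V = -0.614 mV.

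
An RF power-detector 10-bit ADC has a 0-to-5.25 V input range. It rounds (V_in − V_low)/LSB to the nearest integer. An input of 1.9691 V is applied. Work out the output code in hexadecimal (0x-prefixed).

code 0x180 (decimal 384)

With 1024 levels over 5.25 V, one step is 5.127 mV.
(V_in − V_low)/LSB = (1.9691 − 0) / 0.00512695 = 384.068.
round(384.068) = 384.
In hexadecimal (0x-prefixed): 0x180.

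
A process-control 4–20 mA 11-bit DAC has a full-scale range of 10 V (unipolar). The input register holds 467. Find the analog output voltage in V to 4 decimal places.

2.2803 V

LSB = 10 V / 2^11 = 4.883 mV.
V_out = 0 + 467 × 0.00488281 V = 2.28027 V.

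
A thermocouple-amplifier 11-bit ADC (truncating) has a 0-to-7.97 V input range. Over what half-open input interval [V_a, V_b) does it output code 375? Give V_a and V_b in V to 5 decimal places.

[1.45935 V, 1.46324 V)

LSB = 7.97/2^11 = 3.892 mV.
V_a = V_low + 375·LSB = 1.45935 V; V_b = V_low + 376·LSB = 1.46324 V.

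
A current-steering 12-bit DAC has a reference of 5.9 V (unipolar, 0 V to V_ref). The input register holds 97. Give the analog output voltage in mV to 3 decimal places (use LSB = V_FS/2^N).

139.722 mV

LSB = 5.9 V / 2^12 = 1.440 mV.
V_out = 0 + 97 × 0.00144043 V = 0.139722 V.
= 139.722 mV.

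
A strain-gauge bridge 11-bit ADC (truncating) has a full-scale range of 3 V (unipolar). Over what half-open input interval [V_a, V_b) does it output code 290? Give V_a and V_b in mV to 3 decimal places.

[424.805 mV, 426.270 mV)

LSB = 3/2^11 = 1.465 mV.
V_a = V_low + 290·LSB = 0.424805 V; V_b = V_low + 291·LSB = 0.42627 V.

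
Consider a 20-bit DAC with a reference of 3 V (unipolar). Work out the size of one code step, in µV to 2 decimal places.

Full-scale span = 3 V.
LSB = 3 / 2^20 = 3 / 1048576 = 2.86102e-06 V = 2.86 µV.

2.86 µV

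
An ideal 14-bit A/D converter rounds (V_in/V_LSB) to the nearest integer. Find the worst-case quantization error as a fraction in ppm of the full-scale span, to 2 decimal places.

Rounding → worst-case error = ½ LSB = V_FS/2^15, so 1e+06/32768 = 30.5176 ppm of full scale.

30.52 ppm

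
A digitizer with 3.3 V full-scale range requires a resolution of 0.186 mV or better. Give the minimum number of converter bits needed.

Number of steps required ≥ 3.3 V / 0.186 mV = 17741.94.
Need 2^N ≥ 17741.94; 2^14 = 16384, 2^15 = 32768.
Minimum N = 15.

15 bits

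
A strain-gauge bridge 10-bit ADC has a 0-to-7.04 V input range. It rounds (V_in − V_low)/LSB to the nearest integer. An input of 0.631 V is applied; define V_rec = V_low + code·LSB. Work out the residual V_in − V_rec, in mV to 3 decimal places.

-1.500 mV

One LSB is 7.04 V / 1024 = 6.875 mV.
Scaled input = 91.7818 LSBs, so code = 92.
Reconstructed: 0.6325 V.
Difference: -0.0015 V → -1.500 mV.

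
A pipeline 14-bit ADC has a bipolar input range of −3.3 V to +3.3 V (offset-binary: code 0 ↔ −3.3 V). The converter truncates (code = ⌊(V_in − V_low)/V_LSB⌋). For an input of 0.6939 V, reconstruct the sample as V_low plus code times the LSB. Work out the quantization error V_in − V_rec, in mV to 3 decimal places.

LSB = 6.6/2^14 = 402.83 µV.
(0.6939 − (−3.3))/0.000402832 = 9914.5542; ⌊·⌋ gives code 9914.
Code 9914 maps back to (−3.3) + 9914×0.000402832 V = 0.69367676 V.
Error = 0.6939 − 0.69367676 = 0.000223242 V = 0.223 mV.

0.223 mV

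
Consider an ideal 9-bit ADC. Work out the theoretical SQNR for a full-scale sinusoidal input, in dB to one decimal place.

55.9 dB

SNR ≈ 6.02·N + 1.76 dB = 6.02·9 + 1.76 = 55.94 dB.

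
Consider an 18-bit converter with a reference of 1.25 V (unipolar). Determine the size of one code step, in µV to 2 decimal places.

Full-scale span = 1.25 V.
LSB = 1.25 / 2^18 = 1.25 / 262144 = 4.76837e-06 V = 4.77 µV.

4.77 µV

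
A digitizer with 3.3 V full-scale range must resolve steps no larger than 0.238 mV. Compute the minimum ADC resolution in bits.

Number of steps required ≥ 3.3 V / 0.238 mV = 13865.55.
Need 2^N ≥ 13865.55; 2^13 = 8192, 2^14 = 16384.
Minimum N = 14.

14 bits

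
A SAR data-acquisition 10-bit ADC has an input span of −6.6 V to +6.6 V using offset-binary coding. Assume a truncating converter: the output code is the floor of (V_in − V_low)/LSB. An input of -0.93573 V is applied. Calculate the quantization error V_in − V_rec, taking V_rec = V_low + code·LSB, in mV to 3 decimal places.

5.286 mV

One LSB is 13.2 V / 1024 = 12.891 mV.
(V_in − V_low)/LSB = (-0.93573 − (−6.6))/0.0128906 = 439.4100 → code 439 (floor).
Code 439 maps back to (−6.6) + 439×0.0128906 V = -0.94101563 V.
V_in − V_rec = 0.00528563 V = 5.286 mV.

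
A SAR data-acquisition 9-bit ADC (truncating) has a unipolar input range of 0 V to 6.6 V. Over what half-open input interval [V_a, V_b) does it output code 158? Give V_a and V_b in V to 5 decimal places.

LSB = 6.6/2^9 = 12.891 mV.
V_a = V_low + 158·LSB = 2.03672 V; V_b = V_low + 159·LSB = 2.04961 V.

[2.03672 V, 2.04961 V)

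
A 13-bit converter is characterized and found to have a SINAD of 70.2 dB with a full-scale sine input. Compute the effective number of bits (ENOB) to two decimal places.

ENOB = (SINAD − 1.76) / 6.02 = (70.2 − 1.76)/6.02 = 11.369.

11.37 bits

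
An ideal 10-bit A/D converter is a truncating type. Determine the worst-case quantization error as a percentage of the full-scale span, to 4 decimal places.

Truncating → worst-case error = 1 LSB = V_FS/2^10, so 100/1024 = 0.0976562 % of full scale.

0.0977 %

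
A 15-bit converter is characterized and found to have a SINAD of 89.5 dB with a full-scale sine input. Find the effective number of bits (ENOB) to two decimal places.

ENOB = (SINAD − 1.76) / 6.02 = (89.5 − 1.76)/6.02 = 14.575.

14.57 bits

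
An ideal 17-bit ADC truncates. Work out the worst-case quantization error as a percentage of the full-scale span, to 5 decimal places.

Truncating → worst-case error = 1 LSB = V_FS/2^17, so 100/131072 = 0.000762939 % of full scale.

0.00076 %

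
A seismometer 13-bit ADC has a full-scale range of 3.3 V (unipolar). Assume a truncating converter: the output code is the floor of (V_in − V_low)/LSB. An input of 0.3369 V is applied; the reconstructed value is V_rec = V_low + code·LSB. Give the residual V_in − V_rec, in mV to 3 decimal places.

One LSB is 3.3 V / 8192 = 402.83 µV.
(0.3369 − 0)/0.000402832 = 836.3287; ⌊·⌋ gives code 836.
Reconstructed: 0.33676758 V.
V_in − V_rec = 0.000132422 V = 0.132 mV.

0.132 mV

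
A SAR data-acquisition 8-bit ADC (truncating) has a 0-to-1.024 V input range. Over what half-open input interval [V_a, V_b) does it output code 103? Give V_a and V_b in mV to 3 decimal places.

LSB = 1.024/2^8 = 4.000 mV.
V_a = V_low + 103·LSB = 0.412 V; V_b = V_low + 104·LSB = 0.416 V.

[412.000 mV, 416.000 mV)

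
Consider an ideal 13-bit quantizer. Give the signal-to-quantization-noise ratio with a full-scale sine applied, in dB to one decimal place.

80.0 dB

SNR ≈ 6.02·N + 1.76 dB = 6.02·13 + 1.76 = 80.02 dB.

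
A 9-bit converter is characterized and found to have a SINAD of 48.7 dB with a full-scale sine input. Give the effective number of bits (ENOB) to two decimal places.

7.80 bits

ENOB = (SINAD − 1.76) / 6.02 = (48.7 − 1.76)/6.02 = 7.797.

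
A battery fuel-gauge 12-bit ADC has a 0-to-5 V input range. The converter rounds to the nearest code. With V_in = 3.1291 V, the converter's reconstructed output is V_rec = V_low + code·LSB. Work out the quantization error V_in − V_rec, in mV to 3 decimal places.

One LSB is 5 V / 4096 = 1.221 mV.
Scaled input = 2563.3587 LSBs, so code = 2563.
V_rec = 0 + 2563·0.0012207 = 3.1286621 V.
Difference: 0.000437891 V → 0.438 mV.

0.438 mV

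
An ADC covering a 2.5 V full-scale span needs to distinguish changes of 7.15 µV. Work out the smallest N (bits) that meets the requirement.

19 bits

Number of steps required ≥ 2.5 V / 7.15 µV = 349650.35.
Need 2^N ≥ 349650.35; 2^18 = 262144, 2^19 = 524288.
Minimum N = 19.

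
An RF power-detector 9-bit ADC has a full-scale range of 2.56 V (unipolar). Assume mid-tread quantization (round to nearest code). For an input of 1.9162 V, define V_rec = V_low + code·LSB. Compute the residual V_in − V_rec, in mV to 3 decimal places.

1.200 mV

One LSB is 2.56 V / 512 = 5.000 mV.
Scaled input = 383.2400 LSBs, so code = 383.
Reconstructed: 1.915 V.
V_in − V_rec = 0.0012 V = 1.200 mV.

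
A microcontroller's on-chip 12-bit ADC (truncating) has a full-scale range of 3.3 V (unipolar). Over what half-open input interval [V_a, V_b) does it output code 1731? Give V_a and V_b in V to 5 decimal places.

[1.39460 V, 1.39541 V)

LSB = 3.3/2^12 = 0.806 mV.
V_a = V_low + 1731·LSB = 1.3946 V; V_b = V_low + 1732·LSB = 1.39541 V.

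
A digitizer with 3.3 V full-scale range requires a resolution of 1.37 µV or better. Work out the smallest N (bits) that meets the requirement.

22 bits

Number of steps required ≥ 3.3 V / 1.37 µV = 2408759.12.
Need 2^N ≥ 2408759.12; 2^21 = 2097152, 2^22 = 4194304.
Minimum N = 22.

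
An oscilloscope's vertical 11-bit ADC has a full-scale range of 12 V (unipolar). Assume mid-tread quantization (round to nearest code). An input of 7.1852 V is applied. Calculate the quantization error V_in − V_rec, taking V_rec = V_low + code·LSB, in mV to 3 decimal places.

1.606 mV

Step size: 12 V ÷ 2^11 = 5.859 mV.
(V_in − V_low)/LSB = (7.1852 − 0)/0.00585938 = 1226.2741 → code 1226 (round).
Code 1226 maps back to 0 + 1226×0.00585938 V = 7.1835938 V.
Difference: 0.00160625 V → 1.606 mV.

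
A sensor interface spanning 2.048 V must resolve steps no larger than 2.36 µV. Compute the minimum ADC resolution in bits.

Number of steps required ≥ 2.048 V / 2.36 µV = 867796.61.
Need 2^N ≥ 867796.61; 2^19 = 524288, 2^20 = 1048576.
Minimum N = 20.

20 bits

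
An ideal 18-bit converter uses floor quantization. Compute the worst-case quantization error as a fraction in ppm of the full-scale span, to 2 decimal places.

Truncating → worst-case error = 1 LSB = V_FS/2^18, so 1e+06/262144 = 3.8147 ppm of full scale.

3.81 ppm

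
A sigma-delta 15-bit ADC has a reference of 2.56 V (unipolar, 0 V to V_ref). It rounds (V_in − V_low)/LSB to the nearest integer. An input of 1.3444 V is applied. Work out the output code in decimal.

code 17208

Full-scale span = 2.56 V; LSB = 2.56/2^15 = 78.12 µV.
(1.3444 − 0) / 7.8125e-05 = 17208.320 LSBs.
Round → code 17208.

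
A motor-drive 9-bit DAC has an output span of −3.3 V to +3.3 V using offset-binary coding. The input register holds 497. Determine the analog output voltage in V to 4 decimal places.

3.1066 V

LSB = 6.6 V / 2^9 = 12.891 mV.
V_out = (−3.3) + 497 × 0.0128906 V = 3.10664 V.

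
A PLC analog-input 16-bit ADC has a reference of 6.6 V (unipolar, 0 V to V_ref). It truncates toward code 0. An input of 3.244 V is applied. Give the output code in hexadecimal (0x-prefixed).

code 0x7DD3 (decimal 32211)

Full-scale span = 6.6 V; LSB = 6.6/2^16 = 100.71 µV.
(3.244 − 0) / 0.000100708 = 32211.937 LSBs.
So the output code is 32211.
In hexadecimal (0x-prefixed): 0x7DD3.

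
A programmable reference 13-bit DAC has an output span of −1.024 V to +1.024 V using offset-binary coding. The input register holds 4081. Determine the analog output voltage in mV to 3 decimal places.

LSB = 2.048 V / 2^13 = 250.00 µV.
V_out = (−1.024) + 4081 × 0.00025 V = -0.00375 V.
= -3.750 mV.

-3.750 mV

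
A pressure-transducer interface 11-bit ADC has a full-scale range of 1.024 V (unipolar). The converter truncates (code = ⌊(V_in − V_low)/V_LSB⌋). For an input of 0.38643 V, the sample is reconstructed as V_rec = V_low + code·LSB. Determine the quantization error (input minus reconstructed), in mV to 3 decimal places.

0.430 mV

LSB = 1.024/2^11 = 0.500 mV.
Scaled input = 772.8600 LSBs, so code = 772.
Reconstructed: 0.386 V.
V_in − V_rec = 0.00043 V = 0.430 mV.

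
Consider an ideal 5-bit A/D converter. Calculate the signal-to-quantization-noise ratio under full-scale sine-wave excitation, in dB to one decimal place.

SNR ≈ 6.02·N + 1.76 dB = 6.02·5 + 1.76 = 31.86 dB.

31.9 dB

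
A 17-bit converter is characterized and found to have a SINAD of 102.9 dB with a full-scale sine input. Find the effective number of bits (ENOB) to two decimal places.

16.80 bits

ENOB = (SINAD − 1.76) / 6.02 = (102.9 − 1.76)/6.02 = 16.801.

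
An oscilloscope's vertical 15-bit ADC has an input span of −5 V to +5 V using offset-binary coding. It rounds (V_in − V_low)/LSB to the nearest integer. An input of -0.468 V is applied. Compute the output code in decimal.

LSB = 10 V / 32768 = 305.18 µV.
(V_in − V_low)/LSB = (-0.468 − (−5)) / 0.000305176 = 14850.458.
So the output code is 14850.

code 14850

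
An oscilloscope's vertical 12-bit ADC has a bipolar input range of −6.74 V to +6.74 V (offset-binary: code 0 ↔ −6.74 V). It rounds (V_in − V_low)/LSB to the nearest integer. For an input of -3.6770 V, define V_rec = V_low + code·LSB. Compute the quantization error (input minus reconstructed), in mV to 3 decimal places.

-0.936 mV

LSB = 13.48/2^12 = 3.291 mV.
(-3.6770 − (−6.74))/0.00329102 = 930.7157; round gives code 931.
Reconstructed: -3.6760645 V.
Error = -3.6770 − (−3.6760645) = -0.000935547 V = -0.936 mV.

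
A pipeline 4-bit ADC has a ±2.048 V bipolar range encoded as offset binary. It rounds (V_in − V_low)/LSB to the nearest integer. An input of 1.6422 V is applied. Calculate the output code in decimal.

LSB = 4.096 V / 16 = 256.000 mV.
(1.6422 − (−2.048)) / 0.256 = 14.415 LSBs.
So the output code is 14.

code 14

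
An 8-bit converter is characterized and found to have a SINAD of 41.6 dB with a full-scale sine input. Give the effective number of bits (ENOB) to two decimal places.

ENOB = (SINAD − 1.76) / 6.02 = (41.6 − 1.76)/6.02 = 6.618.

6.62 bits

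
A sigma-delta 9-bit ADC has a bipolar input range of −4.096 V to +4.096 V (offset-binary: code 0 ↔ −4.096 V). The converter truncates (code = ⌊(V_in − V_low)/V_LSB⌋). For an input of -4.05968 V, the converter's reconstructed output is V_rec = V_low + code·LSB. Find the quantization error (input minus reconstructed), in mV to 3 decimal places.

4.320 mV

Step size: 8.192 V ÷ 2^9 = 16.000 mV.
(-4.05968 − (−4.096))/0.016 = 2.2700; ⌊·⌋ gives code 2.
V_rec = (−4.096) + 2·0.016 = -4.064 V.
Error = -4.05968 − (−4.064) = 0.00432 V = 4.320 mV.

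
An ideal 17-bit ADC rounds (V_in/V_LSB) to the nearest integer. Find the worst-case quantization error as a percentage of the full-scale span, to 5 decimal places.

Rounding → worst-case error = ½ LSB = V_FS/2^18, so 100/262144 = 0.00038147 % of full scale.

0.00038 %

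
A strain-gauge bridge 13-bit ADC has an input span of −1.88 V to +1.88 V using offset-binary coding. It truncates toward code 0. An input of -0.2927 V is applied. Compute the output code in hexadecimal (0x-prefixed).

code 0xD82 (decimal 3458)

Full-scale span = 3.76 V; LSB = 3.76/2^13 = 458.98 µV.
(V_in − V_low)/LSB = (-0.2927 − (−1.88)) / 0.000458984 = 3458.288.
⌊·⌋(3458.288) = 3458.
In hexadecimal (0x-prefixed): 0xD82.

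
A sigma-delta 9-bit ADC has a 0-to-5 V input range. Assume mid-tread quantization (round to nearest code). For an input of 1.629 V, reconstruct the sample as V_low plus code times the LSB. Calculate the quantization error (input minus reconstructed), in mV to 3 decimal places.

-1.859 mV

LSB = 5/2^9 = 9.766 mV.
(1.629 − 0)/0.00976562 = 166.8096; round gives code 167.
V_rec = 0 + 167·0.00976562 = 1.6308594 V.
Error = 1.629 − 1.6308594 = -0.00185937 V = -1.859 mV.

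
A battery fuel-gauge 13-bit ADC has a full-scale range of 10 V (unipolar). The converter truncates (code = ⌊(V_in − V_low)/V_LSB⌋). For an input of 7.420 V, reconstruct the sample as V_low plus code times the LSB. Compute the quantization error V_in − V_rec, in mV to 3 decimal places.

0.566 mV

LSB = 10/2^13 = 1.221 mV.
(7.420 − 0)/0.0012207 = 6078.4640; ⌊·⌋ gives code 6078.
Code 6078 maps back to 0 + 6078×0.0012207 V = 7.4194336 V.
Difference: 0.000566406 V → 0.566 mV.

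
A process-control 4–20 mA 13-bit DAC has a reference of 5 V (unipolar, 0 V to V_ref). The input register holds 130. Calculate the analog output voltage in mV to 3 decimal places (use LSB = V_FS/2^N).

79.346 mV

LSB = 5 V / 2^13 = 0.610 mV.
V_out = 0 + 130 × 0.000610352 V = 0.0793457 V.
= 79.346 mV.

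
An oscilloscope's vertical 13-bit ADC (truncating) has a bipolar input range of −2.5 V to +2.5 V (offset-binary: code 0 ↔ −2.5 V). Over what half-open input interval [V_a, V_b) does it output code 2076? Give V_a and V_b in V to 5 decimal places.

[-1.23291 V, -1.23230 V)

LSB = 5/2^13 = 0.610 mV.
V_a = V_low + 2076·LSB = -1.23291 V; V_b = V_low + 2077·LSB = -1.2323 V.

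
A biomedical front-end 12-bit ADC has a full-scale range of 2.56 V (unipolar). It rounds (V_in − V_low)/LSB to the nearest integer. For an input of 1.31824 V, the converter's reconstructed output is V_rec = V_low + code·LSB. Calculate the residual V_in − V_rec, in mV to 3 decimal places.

0.115 mV

LSB = 2.56/2^12 = 0.625 mV.
(1.31824 − 0)/0.000625 = 2109.1840; round gives code 2109.
Code 2109 maps back to 0 + 2109×0.000625 V = 1.318125 V.
Difference: 0.000115 V → 0.115 mV.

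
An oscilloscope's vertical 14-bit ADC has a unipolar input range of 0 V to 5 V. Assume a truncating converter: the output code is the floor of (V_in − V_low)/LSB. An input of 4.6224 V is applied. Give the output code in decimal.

With 16384 levels over 5 V, one step is 305.18 µV.
Input sits at 15146.680 steps above V_low.
Floor → code 15146.

code 15146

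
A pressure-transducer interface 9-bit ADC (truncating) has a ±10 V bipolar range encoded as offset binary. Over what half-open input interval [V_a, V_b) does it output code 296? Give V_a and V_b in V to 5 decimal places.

[1.56250 V, 1.60156 V)

LSB = 20/2^9 = 39.062 mV.
V_a = V_low + 296·LSB = 1.5625 V; V_b = V_low + 297·LSB = 1.60156 V.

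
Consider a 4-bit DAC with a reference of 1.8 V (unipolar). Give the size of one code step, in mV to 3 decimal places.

Full-scale span = 1.8 V.
LSB = 1.8 / 2^4 = 1.8 / 16 = 0.1125 V = 112.500 mV.

112.500 mV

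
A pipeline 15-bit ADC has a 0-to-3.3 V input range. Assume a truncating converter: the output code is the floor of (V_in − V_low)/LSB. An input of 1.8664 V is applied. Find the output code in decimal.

code 18532

Full-scale span = 3.3 V; LSB = 3.3/2^15 = 100.71 µV.
Input sits at 18532.786 steps above V_low.
Floor → code 18532.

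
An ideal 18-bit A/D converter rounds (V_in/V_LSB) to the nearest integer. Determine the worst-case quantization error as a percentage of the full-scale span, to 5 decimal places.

Rounding → worst-case error = ½ LSB = V_FS/2^19, so 100/524288 = 0.000190735 % of full scale.

0.00019 %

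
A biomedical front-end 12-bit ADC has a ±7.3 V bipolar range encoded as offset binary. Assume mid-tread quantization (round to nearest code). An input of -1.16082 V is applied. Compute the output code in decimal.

With 4096 levels over 14.6 V, one step is 3.564 mV.
Input sits at 1722.334 steps above V_low.
Round → code 1722.

code 1722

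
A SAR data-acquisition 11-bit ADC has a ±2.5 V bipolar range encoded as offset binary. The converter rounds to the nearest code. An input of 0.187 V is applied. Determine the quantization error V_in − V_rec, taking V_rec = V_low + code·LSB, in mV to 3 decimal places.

Step size: 5 V ÷ 2^11 = 2.441 mV.
(V_in − V_low)/LSB = (0.187 − (−2.5))/0.00244141 = 1100.5952 → code 1101 (round).
Reconstructed: 0.18798828 V.
Error = 0.187 − 0.18798828 = -0.000988281 V = -0.988 mV.

-0.988 mV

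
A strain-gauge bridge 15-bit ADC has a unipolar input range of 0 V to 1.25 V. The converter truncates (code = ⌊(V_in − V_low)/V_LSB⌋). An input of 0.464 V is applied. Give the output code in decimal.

code 12163

LSB = 1.25 V / 32768 = 38.15 µV.
(0.464 − 0) / 3.8147e-05 = 12163.482 LSBs.
So the output code is 12163.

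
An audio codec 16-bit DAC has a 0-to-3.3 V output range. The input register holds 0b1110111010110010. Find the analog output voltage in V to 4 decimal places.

LSB = 3.3 V / 2^16 = 50.35 µV.
Code 0b1110111010110010 = 61106 decimal.
V_out = 0 + 61106 × 5.0354e-05 V = 3.07693 V.

3.0769 V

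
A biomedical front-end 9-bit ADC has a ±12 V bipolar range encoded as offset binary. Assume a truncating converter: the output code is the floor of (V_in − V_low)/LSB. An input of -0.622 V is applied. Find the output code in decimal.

code 242

With 512 levels over 24 V, one step is 46.875 mV.
Input sits at 242.731 steps above V_low.
So the output code is 242.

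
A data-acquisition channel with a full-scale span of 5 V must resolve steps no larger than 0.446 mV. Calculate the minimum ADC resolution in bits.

14 bits

Number of steps required ≥ 5 V / 0.446 mV = 11210.76.
Need 2^N ≥ 11210.76; 2^13 = 8192, 2^14 = 16384.
Minimum N = 14.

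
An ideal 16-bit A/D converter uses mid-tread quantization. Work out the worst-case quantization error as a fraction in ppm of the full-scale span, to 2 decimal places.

Rounding → worst-case error = ½ LSB = V_FS/2^17, so 1e+06/131072 = 7.62939 ppm of full scale.

7.63 ppm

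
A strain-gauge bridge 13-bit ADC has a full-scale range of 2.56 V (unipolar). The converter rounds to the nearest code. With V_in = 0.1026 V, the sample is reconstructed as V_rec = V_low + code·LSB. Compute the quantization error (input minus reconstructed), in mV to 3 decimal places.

One LSB is 2.56 V / 8192 = 312.50 µV.
Scaled input = 328.3200 LSBs, so code = 328.
Code 328 maps back to 0 + 328×0.0003125 V = 0.1025 V.
V_in − V_rec = 0.0001 V = 0.100 mV.

0.100 mV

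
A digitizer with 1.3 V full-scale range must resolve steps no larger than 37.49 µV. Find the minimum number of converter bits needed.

Number of steps required ≥ 1.3 V / 37.49 µV = 34675.91.
Need 2^N ≥ 34675.91; 2^15 = 32768, 2^16 = 65536.
Minimum N = 16.

16 bits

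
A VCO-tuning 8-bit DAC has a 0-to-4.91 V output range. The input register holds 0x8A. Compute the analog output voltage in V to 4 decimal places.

2.6468 V

LSB = 4.91 V / 2^8 = 19.180 mV.
Code 0x8A = 138 decimal.
V_out = 0 + 138 × 0.0191797 V = 2.6468 V.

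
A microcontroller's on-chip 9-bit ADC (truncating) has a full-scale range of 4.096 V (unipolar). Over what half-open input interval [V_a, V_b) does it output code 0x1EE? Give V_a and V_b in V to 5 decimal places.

[3.95200 V, 3.96000 V)

LSB = 4.096/2^9 = 8.000 mV.
Code 0x1EE = 494 decimal.
V_a = V_low + 494·LSB = 3.952 V; V_b = V_low + 495·LSB = 3.96 V.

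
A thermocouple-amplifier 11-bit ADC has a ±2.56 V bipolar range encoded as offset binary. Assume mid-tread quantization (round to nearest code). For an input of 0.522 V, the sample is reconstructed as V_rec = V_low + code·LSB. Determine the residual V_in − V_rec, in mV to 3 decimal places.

One LSB is 5.12 V / 2048 = 2.500 mV.
(V_in − V_low)/LSB = (0.522 − (−2.56))/0.0025 = 1232.8000 → code 1233 (round).
Reconstructed: 0.5225 V.
Error = 0.522 − 0.5225 = -0.0005 V = -0.500 mV.

-0.500 mV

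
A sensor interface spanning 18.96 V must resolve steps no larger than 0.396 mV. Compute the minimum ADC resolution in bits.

Number of steps required ≥ 18.96 V / 0.396 mV = 47878.79.
Need 2^N ≥ 47878.79; 2^15 = 32768, 2^16 = 65536.
Minimum N = 16.

16 bits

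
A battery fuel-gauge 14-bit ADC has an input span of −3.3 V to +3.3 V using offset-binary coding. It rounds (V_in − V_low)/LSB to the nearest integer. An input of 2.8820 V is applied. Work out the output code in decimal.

code 15346

Full-scale span = 6.6 V; LSB = 6.6/2^14 = 402.83 µV.
Input sits at 15346.347 steps above V_low.
So the output code is 15346.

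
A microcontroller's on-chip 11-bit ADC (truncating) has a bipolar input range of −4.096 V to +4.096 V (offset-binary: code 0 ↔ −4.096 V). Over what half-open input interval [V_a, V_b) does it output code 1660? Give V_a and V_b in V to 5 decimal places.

LSB = 8.192/2^11 = 4.000 mV.
V_a = V_low + 1660·LSB = 2.544 V; V_b = V_low + 1661·LSB = 2.548 V.

[2.54400 V, 2.54800 V)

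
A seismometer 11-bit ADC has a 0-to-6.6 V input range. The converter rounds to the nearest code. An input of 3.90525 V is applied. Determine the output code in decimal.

code 1212

LSB = 6.6 V / 2048 = 3.223 mV.
(V_in − V_low)/LSB = (3.90525 − 0) / 0.00322266 = 1211.811.
So the output code is 1212.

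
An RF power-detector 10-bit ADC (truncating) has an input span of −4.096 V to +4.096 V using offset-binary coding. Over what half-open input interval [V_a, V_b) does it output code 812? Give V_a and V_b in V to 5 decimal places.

LSB = 8.192/2^10 = 8.000 mV.
V_a = V_low + 812·LSB = 2.4 V; V_b = V_low + 813·LSB = 2.408 V.

[2.40000 V, 2.40800 V)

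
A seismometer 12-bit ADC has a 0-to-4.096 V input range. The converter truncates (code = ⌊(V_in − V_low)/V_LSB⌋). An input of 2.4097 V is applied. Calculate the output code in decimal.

With 4096 levels over 4.096 V, one step is 1.000 mV.
(V_in − V_low)/LSB = (2.4097 − 0) / 0.001 = 2409.700.
So the output code is 2409.

code 2409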